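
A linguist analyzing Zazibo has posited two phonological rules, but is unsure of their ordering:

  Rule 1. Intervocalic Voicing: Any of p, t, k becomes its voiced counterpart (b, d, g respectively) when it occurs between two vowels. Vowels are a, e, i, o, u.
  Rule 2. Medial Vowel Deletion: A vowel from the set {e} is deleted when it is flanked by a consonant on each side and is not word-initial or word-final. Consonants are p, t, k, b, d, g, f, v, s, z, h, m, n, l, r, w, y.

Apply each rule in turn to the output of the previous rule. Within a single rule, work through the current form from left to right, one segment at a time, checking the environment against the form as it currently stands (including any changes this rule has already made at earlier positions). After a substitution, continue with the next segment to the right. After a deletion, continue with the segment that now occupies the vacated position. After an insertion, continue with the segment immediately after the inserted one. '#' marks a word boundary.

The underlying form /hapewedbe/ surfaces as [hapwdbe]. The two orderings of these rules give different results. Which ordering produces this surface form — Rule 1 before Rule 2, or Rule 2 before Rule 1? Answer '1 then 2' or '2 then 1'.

Order 1 then 2:
  1 Intervocalic Voicing: [hapewedbe] → [habewedbe]
  2 Medial Vowel Deletion: [habewedbe] → [habwdbe]
  result: [habwdbe]
Order 2 then 1:
  2 Medial Vowel Deletion: [hapewedbe] → [hapwdbe]
  1 Intervocalic Voicing: no change — [hapwdbe]
  result: [hapwdbe]

2 then 1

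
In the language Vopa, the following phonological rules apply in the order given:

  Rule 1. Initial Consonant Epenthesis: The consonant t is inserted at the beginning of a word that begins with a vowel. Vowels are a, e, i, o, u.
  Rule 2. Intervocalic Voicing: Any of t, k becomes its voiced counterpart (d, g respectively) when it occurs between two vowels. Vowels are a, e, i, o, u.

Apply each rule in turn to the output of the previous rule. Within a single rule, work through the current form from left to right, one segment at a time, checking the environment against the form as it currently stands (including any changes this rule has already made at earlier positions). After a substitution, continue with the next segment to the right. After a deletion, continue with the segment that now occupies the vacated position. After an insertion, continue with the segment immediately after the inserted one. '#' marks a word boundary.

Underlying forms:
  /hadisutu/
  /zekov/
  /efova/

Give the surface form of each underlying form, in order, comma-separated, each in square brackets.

[hadisudu], [zegov], [tefova]

/hadisutu/:
  Rule 1 Initial Consonant Epenthesis: no change — [hadisutu]
  Rule 2 Intervocalic Voicing: [hadisutu] → [hadisudu]
/zekov/:
  Rule 1 Initial Consonant Epenthesis: no change — [zekov]
  Rule 2 Intervocalic Voicing: [zekov] → [zegov]
/efova/:
  Rule 1 Initial Consonant Epenthesis: [efova] → [tefova]
  Rule 2 Intervocalic Voicing: no change — [tefova]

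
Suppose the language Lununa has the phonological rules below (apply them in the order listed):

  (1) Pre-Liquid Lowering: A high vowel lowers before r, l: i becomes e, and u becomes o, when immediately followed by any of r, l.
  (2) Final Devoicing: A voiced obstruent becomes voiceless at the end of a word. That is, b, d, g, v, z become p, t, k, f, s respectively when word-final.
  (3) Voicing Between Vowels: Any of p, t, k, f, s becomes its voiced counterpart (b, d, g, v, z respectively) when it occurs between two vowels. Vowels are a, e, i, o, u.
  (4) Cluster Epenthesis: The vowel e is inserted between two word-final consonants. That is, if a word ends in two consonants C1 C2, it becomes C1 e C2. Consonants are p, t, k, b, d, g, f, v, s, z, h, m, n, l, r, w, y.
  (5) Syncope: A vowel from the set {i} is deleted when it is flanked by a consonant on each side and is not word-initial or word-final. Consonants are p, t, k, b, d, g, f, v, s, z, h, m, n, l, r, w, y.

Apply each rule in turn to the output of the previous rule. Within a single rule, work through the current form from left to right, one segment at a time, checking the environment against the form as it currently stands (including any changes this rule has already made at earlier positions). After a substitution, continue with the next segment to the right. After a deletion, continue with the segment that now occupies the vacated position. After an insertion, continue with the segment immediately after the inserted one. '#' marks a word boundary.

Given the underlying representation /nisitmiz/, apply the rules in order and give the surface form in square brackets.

(1) Pre-Liquid Lowering: no change — [nisitmiz]
(2) Final Devoicing: [nisitmiz] → [nisitmis]
(3) Voicing Between Vowels: [nisitmis] → [nizitmis]
(4) Cluster Epenthesis: no change — [nizitmis]
(5) Syncope: [nizitmis] → [nztms]

[nztms]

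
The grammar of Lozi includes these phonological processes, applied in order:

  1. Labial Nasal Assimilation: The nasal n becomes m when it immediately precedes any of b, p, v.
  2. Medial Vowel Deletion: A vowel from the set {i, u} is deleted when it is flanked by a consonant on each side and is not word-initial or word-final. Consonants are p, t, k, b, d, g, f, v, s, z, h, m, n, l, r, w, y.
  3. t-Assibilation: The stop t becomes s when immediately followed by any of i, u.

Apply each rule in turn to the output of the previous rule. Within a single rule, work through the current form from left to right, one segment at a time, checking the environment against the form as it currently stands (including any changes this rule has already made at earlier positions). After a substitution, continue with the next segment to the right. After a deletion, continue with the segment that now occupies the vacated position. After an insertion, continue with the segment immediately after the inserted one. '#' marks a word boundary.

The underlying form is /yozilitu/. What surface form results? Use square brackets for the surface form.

[yozlsu]

1 Labial Nasal Assimilation: no change — [yozilitu]
2 Medial Vowel Deletion: [yozilitu] → [yozltu]
3 t-Assibilation: [yozltu] → [yozlsu]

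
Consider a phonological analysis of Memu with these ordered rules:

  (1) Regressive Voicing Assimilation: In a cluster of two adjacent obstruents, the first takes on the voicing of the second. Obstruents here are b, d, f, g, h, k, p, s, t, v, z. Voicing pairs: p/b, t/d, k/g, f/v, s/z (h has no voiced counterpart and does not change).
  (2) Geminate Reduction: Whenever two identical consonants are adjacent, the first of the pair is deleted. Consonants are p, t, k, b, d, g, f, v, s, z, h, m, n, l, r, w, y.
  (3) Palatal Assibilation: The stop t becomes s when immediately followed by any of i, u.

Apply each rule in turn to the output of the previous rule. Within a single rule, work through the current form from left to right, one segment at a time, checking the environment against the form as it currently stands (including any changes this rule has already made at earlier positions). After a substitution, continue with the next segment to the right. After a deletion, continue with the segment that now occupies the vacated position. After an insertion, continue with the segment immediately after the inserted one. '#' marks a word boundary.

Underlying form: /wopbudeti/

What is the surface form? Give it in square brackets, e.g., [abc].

[wobudesi]

(1) Regressive Voicing Assimilation: [wopbudeti] → [wobbudeti]
(2) Geminate Reduction: [wobbudeti] → [wobudeti]
(3) Palatal Assibilation: [wobudeti] → [wobudesi]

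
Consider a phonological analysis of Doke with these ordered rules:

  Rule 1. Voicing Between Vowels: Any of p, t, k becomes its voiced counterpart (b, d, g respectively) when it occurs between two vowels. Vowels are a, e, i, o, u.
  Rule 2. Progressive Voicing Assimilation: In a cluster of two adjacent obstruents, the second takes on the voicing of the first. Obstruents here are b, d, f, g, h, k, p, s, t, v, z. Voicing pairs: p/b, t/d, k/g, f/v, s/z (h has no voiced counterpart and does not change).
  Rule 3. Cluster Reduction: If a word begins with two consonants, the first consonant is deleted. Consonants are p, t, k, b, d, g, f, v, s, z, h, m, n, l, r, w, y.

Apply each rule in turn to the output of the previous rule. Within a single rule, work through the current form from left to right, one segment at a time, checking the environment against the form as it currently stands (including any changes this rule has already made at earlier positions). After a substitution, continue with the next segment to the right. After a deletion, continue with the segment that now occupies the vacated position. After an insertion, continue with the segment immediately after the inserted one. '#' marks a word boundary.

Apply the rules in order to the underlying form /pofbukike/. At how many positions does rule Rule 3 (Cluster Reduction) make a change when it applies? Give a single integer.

0

Rule 1 Voicing Between Vowels: [pofbukike] → [pofbugige]
Rule 2 Progressive Voicing Assimilation: [pofbugige] → [pofpugige]
Rule 3 Cluster Reduction: no change — [pofpugige]
Rule Rule 3 changed 0 position(s).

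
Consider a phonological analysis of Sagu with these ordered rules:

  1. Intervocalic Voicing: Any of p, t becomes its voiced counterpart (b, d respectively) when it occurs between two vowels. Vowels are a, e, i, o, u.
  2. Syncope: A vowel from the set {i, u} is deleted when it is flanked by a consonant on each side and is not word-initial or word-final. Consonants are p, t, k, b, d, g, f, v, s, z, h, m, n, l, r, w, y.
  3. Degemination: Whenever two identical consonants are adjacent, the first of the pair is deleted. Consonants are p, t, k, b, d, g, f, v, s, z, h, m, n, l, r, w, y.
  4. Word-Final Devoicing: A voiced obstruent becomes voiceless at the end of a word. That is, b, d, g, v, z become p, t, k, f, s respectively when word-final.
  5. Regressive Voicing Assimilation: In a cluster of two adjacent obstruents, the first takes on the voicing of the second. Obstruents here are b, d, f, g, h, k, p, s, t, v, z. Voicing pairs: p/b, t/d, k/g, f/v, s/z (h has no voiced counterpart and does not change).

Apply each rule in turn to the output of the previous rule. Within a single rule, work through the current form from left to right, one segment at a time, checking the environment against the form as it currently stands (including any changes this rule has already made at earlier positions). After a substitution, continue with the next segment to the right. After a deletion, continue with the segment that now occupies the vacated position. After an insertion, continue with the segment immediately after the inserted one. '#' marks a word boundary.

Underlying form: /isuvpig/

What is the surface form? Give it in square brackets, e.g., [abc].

[izfpk]

1 Intervocalic Voicing: no change — [isuvpig]
2 Syncope: [isuvpig] → [isvpg]
3 Degemination: no change — [isvpg]
4 Word-Final Devoicing: [isvpg] → [isvpk]
5 Regressive Voicing Assimilation: [isvpk] → [izfpk]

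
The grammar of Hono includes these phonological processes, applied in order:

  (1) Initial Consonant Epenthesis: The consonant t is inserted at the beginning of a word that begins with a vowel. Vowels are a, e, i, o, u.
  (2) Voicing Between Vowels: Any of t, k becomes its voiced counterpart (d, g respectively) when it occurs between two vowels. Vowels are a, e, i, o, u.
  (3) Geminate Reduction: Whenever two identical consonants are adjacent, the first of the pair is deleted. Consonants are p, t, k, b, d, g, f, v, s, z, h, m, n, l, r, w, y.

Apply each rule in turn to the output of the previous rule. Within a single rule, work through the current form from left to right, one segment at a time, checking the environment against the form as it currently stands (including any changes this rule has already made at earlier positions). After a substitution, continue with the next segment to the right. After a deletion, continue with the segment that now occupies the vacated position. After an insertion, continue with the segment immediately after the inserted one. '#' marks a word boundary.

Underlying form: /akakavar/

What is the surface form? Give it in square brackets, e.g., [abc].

[tagagavar]

(1) Initial Consonant Epenthesis: [akakavar] → [takakavar]
(2) Voicing Between Vowels: [takakavar] → [tagagavar]
(3) Geminate Reduction: no change — [tagagavar]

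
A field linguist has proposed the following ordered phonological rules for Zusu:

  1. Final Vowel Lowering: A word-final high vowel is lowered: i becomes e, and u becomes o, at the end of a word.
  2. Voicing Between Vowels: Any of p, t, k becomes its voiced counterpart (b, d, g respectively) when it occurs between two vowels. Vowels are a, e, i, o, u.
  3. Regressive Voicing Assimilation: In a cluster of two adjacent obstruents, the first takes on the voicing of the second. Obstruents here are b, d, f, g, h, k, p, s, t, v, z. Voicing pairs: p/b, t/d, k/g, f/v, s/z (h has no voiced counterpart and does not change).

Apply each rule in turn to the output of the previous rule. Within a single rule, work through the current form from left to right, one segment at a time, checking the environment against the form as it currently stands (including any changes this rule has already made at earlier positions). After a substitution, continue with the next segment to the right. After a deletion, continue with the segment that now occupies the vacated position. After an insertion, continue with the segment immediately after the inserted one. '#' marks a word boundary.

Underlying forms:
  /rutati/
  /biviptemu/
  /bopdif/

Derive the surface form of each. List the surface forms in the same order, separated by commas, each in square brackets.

[rudade], [biviptemo], [bobdif]

/rutati/:
  1 Final Vowel Lowering: [rutati] → [rutate]
  2 Voicing Between Vowels: [rutate] → [rudade]
  3 Regressive Voicing Assimilation: no change — [rudade]
/biviptemu/:
  1 Final Vowel Lowering: [biviptemu] → [biviptemo]
  2 Voicing Between Vowels: no change — [biviptemo]
  3 Regressive Voicing Assimilation: no change — [biviptemo]
/bopdif/:
  1 Final Vowel Lowering: no change — [bopdif]
  2 Voicing Between Vowels: no change — [bopdif]
  3 Regressive Voicing Assimilation: [bopdif] → [bobdif]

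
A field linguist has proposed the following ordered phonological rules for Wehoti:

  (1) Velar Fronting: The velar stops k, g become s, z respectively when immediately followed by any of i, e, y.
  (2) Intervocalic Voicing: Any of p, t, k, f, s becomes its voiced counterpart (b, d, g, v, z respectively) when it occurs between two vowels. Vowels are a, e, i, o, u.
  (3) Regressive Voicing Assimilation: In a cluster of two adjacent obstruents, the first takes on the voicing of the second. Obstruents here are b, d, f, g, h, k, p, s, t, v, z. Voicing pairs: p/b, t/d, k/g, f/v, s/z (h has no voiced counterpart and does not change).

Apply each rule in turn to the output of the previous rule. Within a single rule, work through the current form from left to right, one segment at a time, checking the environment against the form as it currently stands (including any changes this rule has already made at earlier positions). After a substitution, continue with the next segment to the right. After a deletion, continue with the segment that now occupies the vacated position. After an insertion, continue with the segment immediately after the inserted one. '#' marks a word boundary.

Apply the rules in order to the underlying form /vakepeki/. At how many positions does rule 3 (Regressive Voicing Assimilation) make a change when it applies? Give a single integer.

0

(1) Velar Fronting: [vakepeki] → [vasepesi]
(2) Intervocalic Voicing: [vasepesi] → [vazebezi]
(3) Regressive Voicing Assimilation: no change — [vazebezi]
Rule 3 changed 0 position(s).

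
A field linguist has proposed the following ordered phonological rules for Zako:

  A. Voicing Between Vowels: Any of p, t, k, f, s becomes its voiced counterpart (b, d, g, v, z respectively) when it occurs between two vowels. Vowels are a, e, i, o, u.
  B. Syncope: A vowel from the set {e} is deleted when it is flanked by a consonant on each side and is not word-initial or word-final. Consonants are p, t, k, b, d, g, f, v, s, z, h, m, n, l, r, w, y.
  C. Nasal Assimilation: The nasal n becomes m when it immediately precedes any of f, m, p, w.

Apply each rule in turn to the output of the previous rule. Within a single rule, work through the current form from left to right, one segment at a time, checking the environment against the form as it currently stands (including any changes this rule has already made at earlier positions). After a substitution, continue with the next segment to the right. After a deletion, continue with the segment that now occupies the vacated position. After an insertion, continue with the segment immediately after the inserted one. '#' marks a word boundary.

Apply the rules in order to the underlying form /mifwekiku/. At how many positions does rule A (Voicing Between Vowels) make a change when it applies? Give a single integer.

2

A Voicing Between Vowels: [mifwekiku] → [mifwegigu]
B Syncope: [mifwegigu] → [mifwgigu]
C Nasal Assimilation: no change — [mifwgigu]
Rule A changed 2 position(s).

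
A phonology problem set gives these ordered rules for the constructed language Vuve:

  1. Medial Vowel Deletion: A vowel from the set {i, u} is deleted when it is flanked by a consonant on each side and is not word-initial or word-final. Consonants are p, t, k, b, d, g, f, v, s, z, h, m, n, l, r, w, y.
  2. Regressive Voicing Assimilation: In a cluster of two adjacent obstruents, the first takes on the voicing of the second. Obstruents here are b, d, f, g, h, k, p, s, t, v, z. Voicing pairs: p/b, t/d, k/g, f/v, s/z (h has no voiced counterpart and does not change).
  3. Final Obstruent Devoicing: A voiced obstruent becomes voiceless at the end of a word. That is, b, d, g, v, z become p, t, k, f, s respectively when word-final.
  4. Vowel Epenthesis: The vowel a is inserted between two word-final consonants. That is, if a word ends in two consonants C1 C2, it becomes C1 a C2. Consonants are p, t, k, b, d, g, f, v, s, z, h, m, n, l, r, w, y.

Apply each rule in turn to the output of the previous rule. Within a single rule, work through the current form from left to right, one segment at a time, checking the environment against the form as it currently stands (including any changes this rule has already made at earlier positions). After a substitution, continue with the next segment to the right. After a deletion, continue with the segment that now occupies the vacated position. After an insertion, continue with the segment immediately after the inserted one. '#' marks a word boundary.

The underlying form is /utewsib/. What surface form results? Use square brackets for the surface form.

[utewzap]

1 Medial Vowel Deletion: [utewsib] → [utewsb]
2 Regressive Voicing Assimilation: [utewsb] → [utewzb]
3 Final Obstruent Devoicing: [utewzb] → [utewzp]
4 Vowel Epenthesis: [utewzp] → [utewzap]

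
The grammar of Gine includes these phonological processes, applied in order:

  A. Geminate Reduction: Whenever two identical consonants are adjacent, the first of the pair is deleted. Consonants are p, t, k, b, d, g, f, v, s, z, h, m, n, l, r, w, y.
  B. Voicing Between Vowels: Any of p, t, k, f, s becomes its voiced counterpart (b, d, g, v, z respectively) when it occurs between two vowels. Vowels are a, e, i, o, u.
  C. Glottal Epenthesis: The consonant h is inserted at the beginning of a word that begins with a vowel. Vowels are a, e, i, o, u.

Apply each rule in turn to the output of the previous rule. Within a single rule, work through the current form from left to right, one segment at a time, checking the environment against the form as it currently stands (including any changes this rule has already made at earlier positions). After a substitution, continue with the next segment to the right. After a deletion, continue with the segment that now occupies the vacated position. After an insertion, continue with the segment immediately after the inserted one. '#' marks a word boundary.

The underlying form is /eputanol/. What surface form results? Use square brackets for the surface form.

[hebudanol]

A Geminate Reduction: no change — [eputanol]
B Voicing Between Vowels: [eputanol] → [ebudanol]
C Glottal Epenthesis: [ebudanol] → [hebudanol]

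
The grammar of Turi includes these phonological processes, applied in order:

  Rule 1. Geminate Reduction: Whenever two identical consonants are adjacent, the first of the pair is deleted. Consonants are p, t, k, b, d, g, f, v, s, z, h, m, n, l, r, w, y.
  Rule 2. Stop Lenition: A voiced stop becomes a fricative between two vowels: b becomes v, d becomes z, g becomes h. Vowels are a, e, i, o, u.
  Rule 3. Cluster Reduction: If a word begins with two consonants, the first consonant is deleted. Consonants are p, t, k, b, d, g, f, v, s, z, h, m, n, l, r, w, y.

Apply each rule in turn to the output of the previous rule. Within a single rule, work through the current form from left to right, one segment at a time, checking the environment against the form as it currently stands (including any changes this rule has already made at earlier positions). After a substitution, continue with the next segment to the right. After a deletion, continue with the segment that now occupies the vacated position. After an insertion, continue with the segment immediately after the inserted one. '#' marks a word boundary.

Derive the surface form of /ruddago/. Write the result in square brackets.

Rule 1 Geminate Reduction: [ruddago] → [rudago]
Rule 2 Stop Lenition: [rudago] → [ruzaho]
Rule 3 Cluster Reduction: no change — [ruzaho]

[ruzaho]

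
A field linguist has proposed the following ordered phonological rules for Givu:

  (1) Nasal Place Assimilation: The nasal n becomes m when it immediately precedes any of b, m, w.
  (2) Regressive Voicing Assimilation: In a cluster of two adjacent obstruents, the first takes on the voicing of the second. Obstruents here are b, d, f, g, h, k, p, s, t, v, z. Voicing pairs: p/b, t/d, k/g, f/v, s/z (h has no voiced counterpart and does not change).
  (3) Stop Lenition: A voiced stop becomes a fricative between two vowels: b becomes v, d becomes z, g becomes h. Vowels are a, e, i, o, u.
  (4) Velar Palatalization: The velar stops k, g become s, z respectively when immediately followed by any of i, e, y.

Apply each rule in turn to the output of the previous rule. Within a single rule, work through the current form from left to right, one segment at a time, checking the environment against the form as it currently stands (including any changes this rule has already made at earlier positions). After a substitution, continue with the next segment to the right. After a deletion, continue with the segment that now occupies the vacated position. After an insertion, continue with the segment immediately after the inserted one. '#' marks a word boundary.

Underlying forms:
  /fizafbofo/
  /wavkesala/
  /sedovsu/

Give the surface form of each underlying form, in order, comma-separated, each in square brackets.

[fizavbofo], [wafsesala], [sezofsu]

/fizafbofo/:
  (1) Nasal Place Assimilation: no change — [fizafbofo]
  (2) Regressive Voicing Assimilation: [fizafbofo] → [fizavbofo]
  (3) Stop Lenition: no change — [fizavbofo]
  (4) Velar Palatalization: no change — [fizavbofo]
/wavkesala/:
  (1) Nasal Place Assimilation: no change — [wavkesala]
  (2) Regressive Voicing Assimilation: [wavkesala] → [wafkesala]
  (3) Stop Lenition: no change — [wafkesala]
  (4) Velar Palatalization: [wafkesala] → [wafsesala]
/sedovsu/:
  (1) Nasal Place Assimilation: no change — [sedovsu]
  (2) Regressive Voicing Assimilation: [sedovsu] → [sedofsu]
  (3) Stop Lenition: [sedofsu] → [sezofsu]
  (4) Velar Palatalization: no change — [sezofsu]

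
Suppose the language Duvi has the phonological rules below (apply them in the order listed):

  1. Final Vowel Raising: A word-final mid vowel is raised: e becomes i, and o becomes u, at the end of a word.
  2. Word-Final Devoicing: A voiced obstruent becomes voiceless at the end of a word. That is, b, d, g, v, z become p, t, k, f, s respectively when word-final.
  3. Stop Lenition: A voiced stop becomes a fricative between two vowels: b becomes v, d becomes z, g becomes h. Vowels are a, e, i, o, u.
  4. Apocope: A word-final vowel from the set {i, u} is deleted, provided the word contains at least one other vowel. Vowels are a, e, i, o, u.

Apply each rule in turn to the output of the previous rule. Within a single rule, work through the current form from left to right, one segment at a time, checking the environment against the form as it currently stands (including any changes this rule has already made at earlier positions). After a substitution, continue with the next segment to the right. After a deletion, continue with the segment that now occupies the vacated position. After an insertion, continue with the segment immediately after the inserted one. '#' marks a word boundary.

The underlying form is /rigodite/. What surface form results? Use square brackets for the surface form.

1 Final Vowel Raising: [rigodite] → [rigoditi]
2 Word-Final Devoicing: no change — [rigoditi]
3 Stop Lenition: [rigoditi] → [rihoziti]
4 Apocope: [rihoziti] → [rihozit]

[rihozit]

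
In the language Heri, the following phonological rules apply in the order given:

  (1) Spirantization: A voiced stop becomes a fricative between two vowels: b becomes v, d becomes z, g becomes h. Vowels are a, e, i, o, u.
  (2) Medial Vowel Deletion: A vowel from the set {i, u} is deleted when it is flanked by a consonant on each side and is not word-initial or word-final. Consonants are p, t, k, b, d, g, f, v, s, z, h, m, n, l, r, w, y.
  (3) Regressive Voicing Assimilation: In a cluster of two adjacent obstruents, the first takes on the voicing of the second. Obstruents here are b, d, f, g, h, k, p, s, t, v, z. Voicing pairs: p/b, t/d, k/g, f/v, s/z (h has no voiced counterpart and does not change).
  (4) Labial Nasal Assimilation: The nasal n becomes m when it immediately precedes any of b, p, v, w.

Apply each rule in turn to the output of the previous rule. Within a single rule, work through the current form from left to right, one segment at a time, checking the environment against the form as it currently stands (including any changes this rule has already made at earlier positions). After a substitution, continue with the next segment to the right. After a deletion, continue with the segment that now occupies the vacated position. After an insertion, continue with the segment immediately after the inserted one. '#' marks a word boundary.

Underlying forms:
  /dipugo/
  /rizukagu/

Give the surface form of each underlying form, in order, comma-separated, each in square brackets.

[tpho], [rskahu]

/dipugo/:
  (1) Spirantization: [dipugo] → [dipuho]
  (2) Medial Vowel Deletion: [dipuho] → [dpho]
  (3) Regressive Voicing Assimilation: [dpho] → [tpho]
  (4) Labial Nasal Assimilation: no change — [tpho]
/rizukagu/:
  (1) Spirantization: [rizukagu] → [rizukahu]
  (2) Medial Vowel Deletion: [rizukahu] → [rzkahu]
  (3) Regressive Voicing Assimilation: [rzkahu] → [rskahu]
  (4) Labial Nasal Assimilation: no change — [rskahu]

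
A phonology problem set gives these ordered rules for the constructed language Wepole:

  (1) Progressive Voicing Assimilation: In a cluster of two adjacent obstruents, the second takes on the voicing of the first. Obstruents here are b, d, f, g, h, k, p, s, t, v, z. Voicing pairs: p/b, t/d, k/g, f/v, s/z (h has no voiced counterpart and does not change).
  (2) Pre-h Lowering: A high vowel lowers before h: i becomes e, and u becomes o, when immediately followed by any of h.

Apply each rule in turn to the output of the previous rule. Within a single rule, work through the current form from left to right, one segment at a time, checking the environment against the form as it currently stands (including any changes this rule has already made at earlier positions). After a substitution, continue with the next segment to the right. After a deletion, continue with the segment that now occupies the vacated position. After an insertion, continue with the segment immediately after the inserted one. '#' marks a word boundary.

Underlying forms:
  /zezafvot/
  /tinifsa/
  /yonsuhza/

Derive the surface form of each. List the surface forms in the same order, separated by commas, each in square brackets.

[zezaffot], [tinifsa], [yonsohsa]

/zezafvot/:
  (1) Progressive Voicing Assimilation: [zezafvot] → [zezaffot]
  (2) Pre-h Lowering: no change — [zezaffot]
/tinifsa/:
  (1) Progressive Voicing Assimilation: no change — [tinifsa]
  (2) Pre-h Lowering: no change — [tinifsa]
/yonsuhza/:
  (1) Progressive Voicing Assimilation: [yonsuhza] → [yonsuhsa]
  (2) Pre-h Lowering: [yonsuhsa] → [yonsohsa]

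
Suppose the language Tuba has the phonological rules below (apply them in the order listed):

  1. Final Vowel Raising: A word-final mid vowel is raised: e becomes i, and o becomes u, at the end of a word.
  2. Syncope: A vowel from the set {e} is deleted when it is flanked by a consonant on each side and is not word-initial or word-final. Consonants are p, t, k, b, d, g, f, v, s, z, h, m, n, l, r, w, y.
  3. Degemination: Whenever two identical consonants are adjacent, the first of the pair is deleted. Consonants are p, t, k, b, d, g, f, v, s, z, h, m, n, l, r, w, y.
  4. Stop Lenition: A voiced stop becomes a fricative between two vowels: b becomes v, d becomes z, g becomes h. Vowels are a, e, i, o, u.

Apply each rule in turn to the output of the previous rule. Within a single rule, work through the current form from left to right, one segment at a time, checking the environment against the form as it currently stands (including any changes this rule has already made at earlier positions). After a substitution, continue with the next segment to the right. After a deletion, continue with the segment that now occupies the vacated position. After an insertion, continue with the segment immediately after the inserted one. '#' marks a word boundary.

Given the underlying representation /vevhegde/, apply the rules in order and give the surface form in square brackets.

[vhgdi]

1 Final Vowel Raising: [vevhegde] → [vevhegdi]
2 Syncope: [vevhegdi] → [vvhgdi]
3 Degemination: [vvhgdi] → [vhgdi]
4 Stop Lenition: no change — [vhgdi]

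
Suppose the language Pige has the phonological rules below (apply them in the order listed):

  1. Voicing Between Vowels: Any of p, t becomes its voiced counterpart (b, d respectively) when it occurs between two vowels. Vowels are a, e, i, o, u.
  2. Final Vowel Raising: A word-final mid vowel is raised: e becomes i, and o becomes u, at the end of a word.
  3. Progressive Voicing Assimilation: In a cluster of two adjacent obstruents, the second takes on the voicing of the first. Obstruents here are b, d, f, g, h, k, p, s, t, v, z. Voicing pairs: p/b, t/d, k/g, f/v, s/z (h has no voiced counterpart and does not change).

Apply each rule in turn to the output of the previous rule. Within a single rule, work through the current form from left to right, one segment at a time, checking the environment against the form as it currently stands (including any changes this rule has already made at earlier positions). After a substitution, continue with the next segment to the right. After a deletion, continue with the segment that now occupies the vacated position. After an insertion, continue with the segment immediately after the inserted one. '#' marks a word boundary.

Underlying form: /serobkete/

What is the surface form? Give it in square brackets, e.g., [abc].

[serobgedi]

1 Voicing Between Vowels: [serobkete] → [serobkede]
2 Final Vowel Raising: [serobkede] → [serobkedi]
3 Progressive Voicing Assimilation: [serobkedi] → [serobgedi]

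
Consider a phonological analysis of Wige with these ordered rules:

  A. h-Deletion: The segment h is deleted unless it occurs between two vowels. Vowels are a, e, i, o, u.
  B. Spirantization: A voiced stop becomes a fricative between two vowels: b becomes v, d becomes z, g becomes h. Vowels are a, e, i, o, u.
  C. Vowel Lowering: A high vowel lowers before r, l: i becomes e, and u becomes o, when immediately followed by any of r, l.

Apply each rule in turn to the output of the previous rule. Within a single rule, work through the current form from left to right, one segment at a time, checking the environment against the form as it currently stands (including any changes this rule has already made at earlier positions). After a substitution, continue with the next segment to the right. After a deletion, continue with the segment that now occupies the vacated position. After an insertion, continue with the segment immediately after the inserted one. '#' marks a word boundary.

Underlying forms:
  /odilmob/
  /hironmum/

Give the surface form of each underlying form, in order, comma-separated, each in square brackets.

[ozelmob], [eronmum]

/odilmob/:
  A h-Deletion: no change — [odilmob]
  B Spirantization: [odilmob] → [ozilmob]
  C Vowel Lowering: [ozilmob] → [ozelmob]
/hironmum/:
  A h-Deletion: [hironmum] → [ironmum]
  B Spirantization: no change — [ironmum]
  C Vowel Lowering: [ironmum] → [eronmum]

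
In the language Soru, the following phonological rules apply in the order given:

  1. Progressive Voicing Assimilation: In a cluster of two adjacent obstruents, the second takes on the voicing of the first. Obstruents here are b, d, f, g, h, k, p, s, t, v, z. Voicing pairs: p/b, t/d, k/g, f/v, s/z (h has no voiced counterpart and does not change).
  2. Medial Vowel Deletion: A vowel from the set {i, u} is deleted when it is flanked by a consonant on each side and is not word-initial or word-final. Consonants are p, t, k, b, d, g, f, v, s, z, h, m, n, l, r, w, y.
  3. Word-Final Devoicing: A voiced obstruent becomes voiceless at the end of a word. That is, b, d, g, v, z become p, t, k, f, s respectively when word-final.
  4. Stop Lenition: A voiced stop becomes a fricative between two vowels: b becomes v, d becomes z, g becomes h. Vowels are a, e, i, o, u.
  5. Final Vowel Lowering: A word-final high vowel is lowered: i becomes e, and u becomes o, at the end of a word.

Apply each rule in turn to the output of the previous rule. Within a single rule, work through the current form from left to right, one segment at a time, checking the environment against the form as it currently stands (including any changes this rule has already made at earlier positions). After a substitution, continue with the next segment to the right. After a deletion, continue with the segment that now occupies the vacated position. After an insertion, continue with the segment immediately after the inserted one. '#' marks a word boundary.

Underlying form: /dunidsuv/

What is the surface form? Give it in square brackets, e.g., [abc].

[dndzf]

1 Progressive Voicing Assimilation: [dunidsuv] → [dunidzuv]
2 Medial Vowel Deletion: [dunidzuv] → [dndzv]
3 Word-Final Devoicing: [dndzv] → [dndzf]
4 Stop Lenition: no change — [dndzf]
5 Final Vowel Lowering: no change — [dndzf]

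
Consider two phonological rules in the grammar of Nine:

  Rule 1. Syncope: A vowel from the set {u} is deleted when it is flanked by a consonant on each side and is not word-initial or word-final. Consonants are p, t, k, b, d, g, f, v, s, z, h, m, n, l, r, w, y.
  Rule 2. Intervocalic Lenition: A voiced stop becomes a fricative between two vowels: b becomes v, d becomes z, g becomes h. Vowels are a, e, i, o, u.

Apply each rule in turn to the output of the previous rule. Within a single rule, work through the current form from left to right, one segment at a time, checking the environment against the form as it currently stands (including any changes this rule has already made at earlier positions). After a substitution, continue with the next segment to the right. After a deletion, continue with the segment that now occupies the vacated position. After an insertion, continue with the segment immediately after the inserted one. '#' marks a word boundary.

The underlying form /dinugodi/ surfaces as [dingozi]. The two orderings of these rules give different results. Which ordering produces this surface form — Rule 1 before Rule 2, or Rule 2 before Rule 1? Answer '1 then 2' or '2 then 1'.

Order 1 then 2:
  1 Syncope: [dinugodi] → [dingodi]
  2 Intervocalic Lenition: [dingodi] → [dingozi]
  result: [dingozi]
Order 2 then 1:
  2 Intervocalic Lenition: [dinugodi] → [dinuhozi]
  1 Syncope: [dinuhozi] → [dinhozi]
  result: [dinhozi]

1 then 2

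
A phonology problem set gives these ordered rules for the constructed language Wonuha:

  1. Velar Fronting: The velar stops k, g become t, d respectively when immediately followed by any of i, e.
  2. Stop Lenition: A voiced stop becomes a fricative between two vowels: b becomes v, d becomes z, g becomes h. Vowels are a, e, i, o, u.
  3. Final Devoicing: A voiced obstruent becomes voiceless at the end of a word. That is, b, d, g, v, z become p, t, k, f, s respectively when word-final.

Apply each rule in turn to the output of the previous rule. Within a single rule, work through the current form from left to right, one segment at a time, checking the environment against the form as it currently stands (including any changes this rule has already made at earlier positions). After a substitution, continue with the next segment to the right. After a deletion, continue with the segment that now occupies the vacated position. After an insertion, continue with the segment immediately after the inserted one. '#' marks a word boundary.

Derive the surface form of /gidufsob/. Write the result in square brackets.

1 Velar Fronting: [gidufsob] → [didufsob]
2 Stop Lenition: [didufsob] → [dizufsob]
3 Final Devoicing: [dizufsob] → [dizufsop]

[dizufsop]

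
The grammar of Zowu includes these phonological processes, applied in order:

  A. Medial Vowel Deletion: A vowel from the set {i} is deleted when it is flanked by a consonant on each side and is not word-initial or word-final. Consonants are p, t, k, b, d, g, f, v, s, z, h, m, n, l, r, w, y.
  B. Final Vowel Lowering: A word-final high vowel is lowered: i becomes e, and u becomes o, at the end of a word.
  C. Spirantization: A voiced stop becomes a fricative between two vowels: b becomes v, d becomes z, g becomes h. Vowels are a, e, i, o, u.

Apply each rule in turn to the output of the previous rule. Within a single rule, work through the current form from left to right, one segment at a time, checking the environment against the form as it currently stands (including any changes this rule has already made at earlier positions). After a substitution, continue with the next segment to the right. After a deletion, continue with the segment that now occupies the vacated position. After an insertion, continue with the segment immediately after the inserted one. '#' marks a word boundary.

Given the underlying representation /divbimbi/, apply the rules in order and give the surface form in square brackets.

[dvbmbe]

A Medial Vowel Deletion: [divbimbi] → [dvbmbi]
B Final Vowel Lowering: [dvbmbi] → [dvbmbe]
C Spirantization: no change — [dvbmbe]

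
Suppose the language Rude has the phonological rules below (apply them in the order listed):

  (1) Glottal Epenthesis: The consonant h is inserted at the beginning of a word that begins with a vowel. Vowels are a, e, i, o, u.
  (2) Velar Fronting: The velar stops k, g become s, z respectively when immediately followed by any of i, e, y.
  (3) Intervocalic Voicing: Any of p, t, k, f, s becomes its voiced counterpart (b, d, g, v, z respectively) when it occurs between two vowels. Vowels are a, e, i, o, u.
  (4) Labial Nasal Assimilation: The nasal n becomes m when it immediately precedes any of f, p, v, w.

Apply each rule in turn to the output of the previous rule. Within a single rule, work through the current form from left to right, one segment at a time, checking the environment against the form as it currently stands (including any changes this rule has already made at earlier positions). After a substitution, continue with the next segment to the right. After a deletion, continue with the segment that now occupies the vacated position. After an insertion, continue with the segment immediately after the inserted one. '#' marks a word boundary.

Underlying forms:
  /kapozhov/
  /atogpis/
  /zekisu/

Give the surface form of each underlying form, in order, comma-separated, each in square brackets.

/kapozhov/:
  (1) Glottal Epenthesis: no change — [kapozhov]
  (2) Velar Fronting: no change — [kapozhov]
  (3) Intervocalic Voicing: [kapozhov] → [kabozhov]
  (4) Labial Nasal Assimilation: no change — [kabozhov]
/atogpis/:
  (1) Glottal Epenthesis: [atogpis] → [hatogpis]
  (2) Velar Fronting: no change — [hatogpis]
  (3) Intervocalic Voicing: [hatogpis] → [hadogpis]
  (4) Labial Nasal Assimilation: no change — [hadogpis]
/zekisu/:
  (1) Glottal Epenthesis: no change — [zekisu]
  (2) Velar Fronting: [zekisu] → [zesisu]
  (3) Intervocalic Voicing: [zesisu] → [zezizu]
  (4) Labial Nasal Assimilation: no change — [zezizu]

[kabozhov], [hadogpis], [zezizu]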